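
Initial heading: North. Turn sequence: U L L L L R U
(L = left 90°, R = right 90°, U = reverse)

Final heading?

Answer: Final heading: East

Derivation:
Start: North
  U (U-turn (180°)) -> South
  L (left (90° counter-clockwise)) -> East
  L (left (90° counter-clockwise)) -> North
  L (left (90° counter-clockwise)) -> West
  L (left (90° counter-clockwise)) -> South
  R (right (90° clockwise)) -> West
  U (U-turn (180°)) -> East
Final: East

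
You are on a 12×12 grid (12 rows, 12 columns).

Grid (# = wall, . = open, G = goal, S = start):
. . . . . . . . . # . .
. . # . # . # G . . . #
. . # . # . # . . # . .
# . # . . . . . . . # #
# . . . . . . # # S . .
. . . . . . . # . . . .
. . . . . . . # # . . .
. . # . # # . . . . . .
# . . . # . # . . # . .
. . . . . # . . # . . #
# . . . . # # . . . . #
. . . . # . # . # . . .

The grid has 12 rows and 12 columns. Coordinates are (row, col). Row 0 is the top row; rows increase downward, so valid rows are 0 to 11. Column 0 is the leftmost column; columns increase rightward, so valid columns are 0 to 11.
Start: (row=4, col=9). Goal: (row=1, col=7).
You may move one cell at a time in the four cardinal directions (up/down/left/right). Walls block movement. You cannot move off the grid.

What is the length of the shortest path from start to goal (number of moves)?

Answer: Shortest path length: 5

Derivation:
BFS from (row=4, col=9) until reaching (row=1, col=7):
  Distance 0: (row=4, col=9)
  Distance 1: (row=3, col=9), (row=4, col=10), (row=5, col=9)
  Distance 2: (row=3, col=8), (row=4, col=11), (row=5, col=8), (row=5, col=10), (row=6, col=9)
  Distance 3: (row=2, col=8), (row=3, col=7), (row=5, col=11), (row=6, col=10), (row=7, col=9)
  Distance 4: (row=1, col=8), (row=2, col=7), (row=3, col=6), (row=6, col=11), (row=7, col=8), (row=7, col=10)
  Distance 5: (row=0, col=8), (row=1, col=7), (row=1, col=9), (row=3, col=5), (row=4, col=6), (row=7, col=7), (row=7, col=11), (row=8, col=8), (row=8, col=10)  <- goal reached here
One shortest path (5 moves): (row=4, col=9) -> (row=3, col=9) -> (row=3, col=8) -> (row=3, col=7) -> (row=2, col=7) -> (row=1, col=7)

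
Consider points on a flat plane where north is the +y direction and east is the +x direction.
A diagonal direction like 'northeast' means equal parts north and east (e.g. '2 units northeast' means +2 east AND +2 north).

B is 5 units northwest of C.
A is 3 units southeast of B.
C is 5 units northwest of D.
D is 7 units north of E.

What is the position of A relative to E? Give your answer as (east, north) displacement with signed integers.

Place E at the origin (east=0, north=0).
  D is 7 units north of E: delta (east=+0, north=+7); D at (east=0, north=7).
  C is 5 units northwest of D: delta (east=-5, north=+5); C at (east=-5, north=12).
  B is 5 units northwest of C: delta (east=-5, north=+5); B at (east=-10, north=17).
  A is 3 units southeast of B: delta (east=+3, north=-3); A at (east=-7, north=14).
Therefore A relative to E: (east=-7, north=14).

Answer: A is at (east=-7, north=14) relative to E.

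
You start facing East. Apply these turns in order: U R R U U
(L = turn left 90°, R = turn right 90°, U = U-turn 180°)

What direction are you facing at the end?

Start: East
  U (U-turn (180°)) -> West
  R (right (90° clockwise)) -> North
  R (right (90° clockwise)) -> East
  U (U-turn (180°)) -> West
  U (U-turn (180°)) -> East
Final: East

Answer: Final heading: East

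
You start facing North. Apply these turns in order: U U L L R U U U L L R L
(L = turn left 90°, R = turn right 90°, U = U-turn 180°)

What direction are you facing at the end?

Answer: Final heading: West

Derivation:
Start: North
  U (U-turn (180°)) -> South
  U (U-turn (180°)) -> North
  L (left (90° counter-clockwise)) -> West
  L (left (90° counter-clockwise)) -> South
  R (right (90° clockwise)) -> West
  U (U-turn (180°)) -> East
  U (U-turn (180°)) -> West
  U (U-turn (180°)) -> East
  L (left (90° counter-clockwise)) -> North
  L (left (90° counter-clockwise)) -> West
  R (right (90° clockwise)) -> North
  L (left (90° counter-clockwise)) -> West
Final: West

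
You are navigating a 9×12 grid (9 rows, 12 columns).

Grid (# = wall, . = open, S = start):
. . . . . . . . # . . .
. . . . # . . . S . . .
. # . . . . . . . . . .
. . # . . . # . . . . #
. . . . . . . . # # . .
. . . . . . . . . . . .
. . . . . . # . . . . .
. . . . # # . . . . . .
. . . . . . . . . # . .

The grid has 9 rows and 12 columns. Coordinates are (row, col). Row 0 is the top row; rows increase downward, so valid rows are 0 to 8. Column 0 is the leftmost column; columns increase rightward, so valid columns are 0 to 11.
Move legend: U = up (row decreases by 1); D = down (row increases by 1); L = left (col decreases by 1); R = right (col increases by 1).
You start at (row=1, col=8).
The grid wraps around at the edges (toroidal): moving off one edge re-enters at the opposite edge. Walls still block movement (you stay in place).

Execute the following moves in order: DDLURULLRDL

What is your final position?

Answer: Final position: (row=2, col=6)

Derivation:
Start: (row=1, col=8)
  D (down): (row=1, col=8) -> (row=2, col=8)
  D (down): (row=2, col=8) -> (row=3, col=8)
  L (left): (row=3, col=8) -> (row=3, col=7)
  U (up): (row=3, col=7) -> (row=2, col=7)
  R (right): (row=2, col=7) -> (row=2, col=8)
  U (up): (row=2, col=8) -> (row=1, col=8)
  L (left): (row=1, col=8) -> (row=1, col=7)
  L (left): (row=1, col=7) -> (row=1, col=6)
  R (right): (row=1, col=6) -> (row=1, col=7)
  D (down): (row=1, col=7) -> (row=2, col=7)
  L (left): (row=2, col=7) -> (row=2, col=6)
Final: (row=2, col=6)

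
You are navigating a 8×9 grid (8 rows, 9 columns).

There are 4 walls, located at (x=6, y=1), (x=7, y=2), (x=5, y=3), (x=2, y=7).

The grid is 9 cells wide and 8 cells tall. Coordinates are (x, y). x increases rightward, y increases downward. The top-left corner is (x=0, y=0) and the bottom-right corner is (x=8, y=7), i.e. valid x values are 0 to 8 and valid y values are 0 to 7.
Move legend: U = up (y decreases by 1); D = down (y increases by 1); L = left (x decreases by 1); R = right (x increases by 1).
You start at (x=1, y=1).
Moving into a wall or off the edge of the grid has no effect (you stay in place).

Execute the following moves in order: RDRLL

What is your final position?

Answer: Final position: (x=1, y=2)

Derivation:
Start: (x=1, y=1)
  R (right): (x=1, y=1) -> (x=2, y=1)
  D (down): (x=2, y=1) -> (x=2, y=2)
  R (right): (x=2, y=2) -> (x=3, y=2)
  L (left): (x=3, y=2) -> (x=2, y=2)
  L (left): (x=2, y=2) -> (x=1, y=2)
Final: (x=1, y=2)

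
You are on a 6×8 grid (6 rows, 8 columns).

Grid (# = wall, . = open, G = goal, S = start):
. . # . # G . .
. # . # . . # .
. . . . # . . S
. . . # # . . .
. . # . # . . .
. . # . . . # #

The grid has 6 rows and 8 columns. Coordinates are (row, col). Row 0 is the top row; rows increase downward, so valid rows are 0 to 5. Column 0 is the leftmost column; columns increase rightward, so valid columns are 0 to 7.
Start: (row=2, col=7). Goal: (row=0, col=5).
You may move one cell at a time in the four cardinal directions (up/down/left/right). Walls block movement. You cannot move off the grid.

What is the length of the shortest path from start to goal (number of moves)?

Answer: Shortest path length: 4

Derivation:
BFS from (row=2, col=7) until reaching (row=0, col=5):
  Distance 0: (row=2, col=7)
  Distance 1: (row=1, col=7), (row=2, col=6), (row=3, col=7)
  Distance 2: (row=0, col=7), (row=2, col=5), (row=3, col=6), (row=4, col=7)
  Distance 3: (row=0, col=6), (row=1, col=5), (row=3, col=5), (row=4, col=6)
  Distance 4: (row=0, col=5), (row=1, col=4), (row=4, col=5)  <- goal reached here
One shortest path (4 moves): (row=2, col=7) -> (row=2, col=6) -> (row=2, col=5) -> (row=1, col=5) -> (row=0, col=5)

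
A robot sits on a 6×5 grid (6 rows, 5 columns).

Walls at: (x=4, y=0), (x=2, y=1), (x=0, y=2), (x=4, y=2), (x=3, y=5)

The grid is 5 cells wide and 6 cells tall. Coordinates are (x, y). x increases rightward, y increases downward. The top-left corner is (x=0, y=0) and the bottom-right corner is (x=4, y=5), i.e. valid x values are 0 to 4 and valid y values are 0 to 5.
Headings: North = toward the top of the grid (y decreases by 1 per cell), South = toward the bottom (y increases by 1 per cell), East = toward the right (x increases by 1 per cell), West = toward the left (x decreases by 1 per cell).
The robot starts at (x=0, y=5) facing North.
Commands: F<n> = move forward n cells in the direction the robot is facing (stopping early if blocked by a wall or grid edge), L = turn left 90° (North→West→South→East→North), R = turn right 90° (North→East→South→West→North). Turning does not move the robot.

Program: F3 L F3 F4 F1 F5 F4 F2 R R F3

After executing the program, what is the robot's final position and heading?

Start: (x=0, y=5), facing North
  F3: move forward 2/3 (blocked), now at (x=0, y=3)
  L: turn left, now facing West
  F3: move forward 0/3 (blocked), now at (x=0, y=3)
  F4: move forward 0/4 (blocked), now at (x=0, y=3)
  F1: move forward 0/1 (blocked), now at (x=0, y=3)
  F5: move forward 0/5 (blocked), now at (x=0, y=3)
  F4: move forward 0/4 (blocked), now at (x=0, y=3)
  F2: move forward 0/2 (blocked), now at (x=0, y=3)
  R: turn right, now facing North
  R: turn right, now facing East
  F3: move forward 3, now at (x=3, y=3)
Final: (x=3, y=3), facing East

Answer: Final position: (x=3, y=3), facing East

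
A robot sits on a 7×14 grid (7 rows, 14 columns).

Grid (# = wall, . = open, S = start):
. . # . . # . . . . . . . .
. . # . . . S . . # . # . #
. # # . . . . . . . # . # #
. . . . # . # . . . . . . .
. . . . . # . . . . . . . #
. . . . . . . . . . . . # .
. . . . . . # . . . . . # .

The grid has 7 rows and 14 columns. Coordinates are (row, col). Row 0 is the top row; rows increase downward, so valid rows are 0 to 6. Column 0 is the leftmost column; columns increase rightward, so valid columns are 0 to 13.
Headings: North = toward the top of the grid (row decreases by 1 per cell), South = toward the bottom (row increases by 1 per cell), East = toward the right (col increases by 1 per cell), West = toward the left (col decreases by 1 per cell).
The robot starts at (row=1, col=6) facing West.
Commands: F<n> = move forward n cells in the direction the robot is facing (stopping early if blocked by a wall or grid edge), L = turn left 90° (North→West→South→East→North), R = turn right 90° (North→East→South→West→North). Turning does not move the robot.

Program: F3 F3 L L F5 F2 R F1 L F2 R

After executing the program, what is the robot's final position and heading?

Start: (row=1, col=6), facing West
  F3: move forward 3, now at (row=1, col=3)
  F3: move forward 0/3 (blocked), now at (row=1, col=3)
  L: turn left, now facing South
  L: turn left, now facing East
  F5: move forward 5, now at (row=1, col=8)
  F2: move forward 0/2 (blocked), now at (row=1, col=8)
  R: turn right, now facing South
  F1: move forward 1, now at (row=2, col=8)
  L: turn left, now facing East
  F2: move forward 1/2 (blocked), now at (row=2, col=9)
  R: turn right, now facing South
Final: (row=2, col=9), facing South

Answer: Final position: (row=2, col=9), facing South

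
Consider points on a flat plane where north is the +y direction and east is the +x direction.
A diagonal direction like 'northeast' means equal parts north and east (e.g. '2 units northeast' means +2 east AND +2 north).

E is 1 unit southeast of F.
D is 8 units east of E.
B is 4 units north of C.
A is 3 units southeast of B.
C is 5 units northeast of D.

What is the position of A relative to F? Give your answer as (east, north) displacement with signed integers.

Answer: A is at (east=17, north=5) relative to F.

Derivation:
Place F at the origin (east=0, north=0).
  E is 1 unit southeast of F: delta (east=+1, north=-1); E at (east=1, north=-1).
  D is 8 units east of E: delta (east=+8, north=+0); D at (east=9, north=-1).
  C is 5 units northeast of D: delta (east=+5, north=+5); C at (east=14, north=4).
  B is 4 units north of C: delta (east=+0, north=+4); B at (east=14, north=8).
  A is 3 units southeast of B: delta (east=+3, north=-3); A at (east=17, north=5).
Therefore A relative to F: (east=17, north=5).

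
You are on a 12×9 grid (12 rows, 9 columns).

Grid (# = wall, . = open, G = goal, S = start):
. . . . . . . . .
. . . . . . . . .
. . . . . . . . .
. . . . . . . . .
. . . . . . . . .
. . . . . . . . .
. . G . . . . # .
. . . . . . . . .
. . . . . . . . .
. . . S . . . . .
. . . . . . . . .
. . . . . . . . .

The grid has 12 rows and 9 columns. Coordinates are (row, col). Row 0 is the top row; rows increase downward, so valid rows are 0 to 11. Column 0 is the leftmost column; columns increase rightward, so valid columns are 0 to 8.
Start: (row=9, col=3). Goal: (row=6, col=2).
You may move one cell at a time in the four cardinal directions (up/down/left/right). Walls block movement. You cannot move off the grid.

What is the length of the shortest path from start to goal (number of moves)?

BFS from (row=9, col=3) until reaching (row=6, col=2):
  Distance 0: (row=9, col=3)
  Distance 1: (row=8, col=3), (row=9, col=2), (row=9, col=4), (row=10, col=3)
  Distance 2: (row=7, col=3), (row=8, col=2), (row=8, col=4), (row=9, col=1), (row=9, col=5), (row=10, col=2), (row=10, col=4), (row=11, col=3)
  Distance 3: (row=6, col=3), (row=7, col=2), (row=7, col=4), (row=8, col=1), (row=8, col=5), (row=9, col=0), (row=9, col=6), (row=10, col=1), (row=10, col=5), (row=11, col=2), (row=11, col=4)
  Distance 4: (row=5, col=3), (row=6, col=2), (row=6, col=4), (row=7, col=1), (row=7, col=5), (row=8, col=0), (row=8, col=6), (row=9, col=7), (row=10, col=0), (row=10, col=6), (row=11, col=1), (row=11, col=5)  <- goal reached here
One shortest path (4 moves): (row=9, col=3) -> (row=9, col=2) -> (row=8, col=2) -> (row=7, col=2) -> (row=6, col=2)

Answer: Shortest path length: 4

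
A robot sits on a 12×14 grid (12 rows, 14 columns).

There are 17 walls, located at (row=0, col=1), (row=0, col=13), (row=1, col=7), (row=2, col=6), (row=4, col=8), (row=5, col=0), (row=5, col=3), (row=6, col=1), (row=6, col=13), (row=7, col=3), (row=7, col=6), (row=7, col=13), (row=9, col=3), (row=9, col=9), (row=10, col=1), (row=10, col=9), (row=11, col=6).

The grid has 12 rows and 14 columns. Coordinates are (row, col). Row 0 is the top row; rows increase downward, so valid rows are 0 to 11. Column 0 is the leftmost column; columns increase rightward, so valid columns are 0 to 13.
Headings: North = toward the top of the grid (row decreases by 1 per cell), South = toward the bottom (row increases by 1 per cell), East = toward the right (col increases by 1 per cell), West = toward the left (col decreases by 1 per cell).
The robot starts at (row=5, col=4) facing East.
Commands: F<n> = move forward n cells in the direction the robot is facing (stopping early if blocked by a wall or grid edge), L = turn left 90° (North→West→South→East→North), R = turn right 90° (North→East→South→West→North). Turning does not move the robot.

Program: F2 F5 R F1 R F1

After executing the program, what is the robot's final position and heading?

Start: (row=5, col=4), facing East
  F2: move forward 2, now at (row=5, col=6)
  F5: move forward 5, now at (row=5, col=11)
  R: turn right, now facing South
  F1: move forward 1, now at (row=6, col=11)
  R: turn right, now facing West
  F1: move forward 1, now at (row=6, col=10)
Final: (row=6, col=10), facing West

Answer: Final position: (row=6, col=10), facing West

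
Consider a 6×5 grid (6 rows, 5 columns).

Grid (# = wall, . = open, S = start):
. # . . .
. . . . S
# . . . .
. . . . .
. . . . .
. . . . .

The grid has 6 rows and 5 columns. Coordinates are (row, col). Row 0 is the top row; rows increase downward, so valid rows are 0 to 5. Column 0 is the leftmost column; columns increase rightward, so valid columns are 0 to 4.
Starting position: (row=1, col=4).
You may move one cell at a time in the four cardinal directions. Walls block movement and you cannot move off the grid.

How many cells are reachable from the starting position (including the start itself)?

Answer: Reachable cells: 28

Derivation:
BFS flood-fill from (row=1, col=4):
  Distance 0: (row=1, col=4)
  Distance 1: (row=0, col=4), (row=1, col=3), (row=2, col=4)
  Distance 2: (row=0, col=3), (row=1, col=2), (row=2, col=3), (row=3, col=4)
  Distance 3: (row=0, col=2), (row=1, col=1), (row=2, col=2), (row=3, col=3), (row=4, col=4)
  Distance 4: (row=1, col=0), (row=2, col=1), (row=3, col=2), (row=4, col=3), (row=5, col=4)
  Distance 5: (row=0, col=0), (row=3, col=1), (row=4, col=2), (row=5, col=3)
  Distance 6: (row=3, col=0), (row=4, col=1), (row=5, col=2)
  Distance 7: (row=4, col=0), (row=5, col=1)
  Distance 8: (row=5, col=0)
Total reachable: 28 (grid has 28 open cells total)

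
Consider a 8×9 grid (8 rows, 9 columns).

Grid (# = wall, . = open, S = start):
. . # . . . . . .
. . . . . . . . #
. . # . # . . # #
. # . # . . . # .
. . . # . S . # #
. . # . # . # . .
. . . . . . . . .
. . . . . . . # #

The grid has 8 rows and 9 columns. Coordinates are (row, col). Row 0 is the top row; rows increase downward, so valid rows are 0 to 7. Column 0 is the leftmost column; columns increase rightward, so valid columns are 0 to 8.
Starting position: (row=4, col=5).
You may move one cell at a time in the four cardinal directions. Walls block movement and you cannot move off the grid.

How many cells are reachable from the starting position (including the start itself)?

Answer: Reachable cells: 54

Derivation:
BFS flood-fill from (row=4, col=5):
  Distance 0: (row=4, col=5)
  Distance 1: (row=3, col=5), (row=4, col=4), (row=4, col=6), (row=5, col=5)
  Distance 2: (row=2, col=5), (row=3, col=4), (row=3, col=6), (row=6, col=5)
  Distance 3: (row=1, col=5), (row=2, col=6), (row=6, col=4), (row=6, col=6), (row=7, col=5)
  Distance 4: (row=0, col=5), (row=1, col=4), (row=1, col=6), (row=6, col=3), (row=6, col=7), (row=7, col=4), (row=7, col=6)
  Distance 5: (row=0, col=4), (row=0, col=6), (row=1, col=3), (row=1, col=7), (row=5, col=3), (row=5, col=7), (row=6, col=2), (row=6, col=8), (row=7, col=3)
  Distance 6: (row=0, col=3), (row=0, col=7), (row=1, col=2), (row=2, col=3), (row=5, col=8), (row=6, col=1), (row=7, col=2)
  Distance 7: (row=0, col=8), (row=1, col=1), (row=5, col=1), (row=6, col=0), (row=7, col=1)
  Distance 8: (row=0, col=1), (row=1, col=0), (row=2, col=1), (row=4, col=1), (row=5, col=0), (row=7, col=0)
  Distance 9: (row=0, col=0), (row=2, col=0), (row=4, col=0), (row=4, col=2)
  Distance 10: (row=3, col=0), (row=3, col=2)
Total reachable: 54 (grid has 55 open cells total)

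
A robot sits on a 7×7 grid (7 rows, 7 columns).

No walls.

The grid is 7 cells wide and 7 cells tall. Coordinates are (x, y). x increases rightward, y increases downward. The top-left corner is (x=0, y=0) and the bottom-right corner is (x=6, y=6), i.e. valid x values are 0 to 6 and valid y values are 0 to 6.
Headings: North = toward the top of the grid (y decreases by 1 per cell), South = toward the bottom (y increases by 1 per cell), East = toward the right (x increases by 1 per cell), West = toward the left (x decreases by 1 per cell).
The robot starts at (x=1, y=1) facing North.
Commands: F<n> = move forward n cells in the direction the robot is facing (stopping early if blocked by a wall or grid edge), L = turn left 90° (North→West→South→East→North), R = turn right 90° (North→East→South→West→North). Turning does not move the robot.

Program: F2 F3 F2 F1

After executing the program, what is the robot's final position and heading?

Start: (x=1, y=1), facing North
  F2: move forward 1/2 (blocked), now at (x=1, y=0)
  F3: move forward 0/3 (blocked), now at (x=1, y=0)
  F2: move forward 0/2 (blocked), now at (x=1, y=0)
  F1: move forward 0/1 (blocked), now at (x=1, y=0)
Final: (x=1, y=0), facing North

Answer: Final position: (x=1, y=0), facing North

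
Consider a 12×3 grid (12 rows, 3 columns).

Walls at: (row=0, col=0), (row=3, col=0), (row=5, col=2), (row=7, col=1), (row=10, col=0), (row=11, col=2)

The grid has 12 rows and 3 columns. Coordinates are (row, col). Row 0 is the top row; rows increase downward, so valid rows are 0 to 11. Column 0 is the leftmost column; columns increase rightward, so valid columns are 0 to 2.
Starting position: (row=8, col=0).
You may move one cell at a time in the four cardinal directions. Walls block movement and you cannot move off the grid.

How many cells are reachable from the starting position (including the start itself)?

Answer: Reachable cells: 30

Derivation:
BFS flood-fill from (row=8, col=0):
  Distance 0: (row=8, col=0)
  Distance 1: (row=7, col=0), (row=8, col=1), (row=9, col=0)
  Distance 2: (row=6, col=0), (row=8, col=2), (row=9, col=1)
  Distance 3: (row=5, col=0), (row=6, col=1), (row=7, col=2), (row=9, col=2), (row=10, col=1)
  Distance 4: (row=4, col=0), (row=5, col=1), (row=6, col=2), (row=10, col=2), (row=11, col=1)
  Distance 5: (row=4, col=1), (row=11, col=0)
  Distance 6: (row=3, col=1), (row=4, col=2)
  Distance 7: (row=2, col=1), (row=3, col=2)
  Distance 8: (row=1, col=1), (row=2, col=0), (row=2, col=2)
  Distance 9: (row=0, col=1), (row=1, col=0), (row=1, col=2)
  Distance 10: (row=0, col=2)
Total reachable: 30 (grid has 30 open cells total)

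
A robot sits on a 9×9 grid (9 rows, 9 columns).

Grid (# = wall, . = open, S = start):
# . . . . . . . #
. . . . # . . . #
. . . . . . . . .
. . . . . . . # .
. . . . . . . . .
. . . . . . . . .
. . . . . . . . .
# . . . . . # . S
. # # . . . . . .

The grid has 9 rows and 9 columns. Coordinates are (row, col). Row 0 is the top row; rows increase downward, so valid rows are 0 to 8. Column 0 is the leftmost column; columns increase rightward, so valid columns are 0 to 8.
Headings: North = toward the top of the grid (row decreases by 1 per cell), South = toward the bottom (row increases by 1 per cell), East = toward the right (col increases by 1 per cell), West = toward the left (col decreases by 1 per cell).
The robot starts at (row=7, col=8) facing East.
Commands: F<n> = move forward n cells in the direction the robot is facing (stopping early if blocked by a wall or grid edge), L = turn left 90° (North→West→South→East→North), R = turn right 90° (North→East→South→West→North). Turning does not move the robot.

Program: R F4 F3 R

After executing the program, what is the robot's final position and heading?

Answer: Final position: (row=8, col=8), facing West

Derivation:
Start: (row=7, col=8), facing East
  R: turn right, now facing South
  F4: move forward 1/4 (blocked), now at (row=8, col=8)
  F3: move forward 0/3 (blocked), now at (row=8, col=8)
  R: turn right, now facing West
Final: (row=8, col=8), facing West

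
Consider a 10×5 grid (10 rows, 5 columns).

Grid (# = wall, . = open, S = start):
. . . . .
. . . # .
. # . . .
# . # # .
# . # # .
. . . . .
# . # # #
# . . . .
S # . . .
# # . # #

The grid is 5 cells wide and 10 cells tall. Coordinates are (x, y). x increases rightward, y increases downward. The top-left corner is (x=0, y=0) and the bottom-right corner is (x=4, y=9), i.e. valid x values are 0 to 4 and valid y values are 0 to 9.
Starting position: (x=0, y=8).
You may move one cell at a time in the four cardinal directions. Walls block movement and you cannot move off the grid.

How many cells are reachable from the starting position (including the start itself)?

BFS flood-fill from (x=0, y=8):
  Distance 0: (x=0, y=8)
Total reachable: 1 (grid has 32 open cells total)

Answer: Reachable cells: 1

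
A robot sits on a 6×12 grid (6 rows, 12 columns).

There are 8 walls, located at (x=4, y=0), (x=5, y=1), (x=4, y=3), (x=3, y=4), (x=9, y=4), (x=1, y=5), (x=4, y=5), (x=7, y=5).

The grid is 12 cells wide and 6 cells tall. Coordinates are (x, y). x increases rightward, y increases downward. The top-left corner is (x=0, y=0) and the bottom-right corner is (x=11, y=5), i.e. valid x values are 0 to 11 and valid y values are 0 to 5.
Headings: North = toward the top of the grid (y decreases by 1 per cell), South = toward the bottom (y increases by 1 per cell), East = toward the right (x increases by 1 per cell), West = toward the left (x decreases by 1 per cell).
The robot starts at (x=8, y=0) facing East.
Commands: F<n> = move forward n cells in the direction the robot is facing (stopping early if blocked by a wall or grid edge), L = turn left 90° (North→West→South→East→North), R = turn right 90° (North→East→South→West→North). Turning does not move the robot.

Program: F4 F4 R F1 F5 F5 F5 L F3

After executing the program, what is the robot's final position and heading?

Answer: Final position: (x=11, y=5), facing East

Derivation:
Start: (x=8, y=0), facing East
  F4: move forward 3/4 (blocked), now at (x=11, y=0)
  F4: move forward 0/4 (blocked), now at (x=11, y=0)
  R: turn right, now facing South
  F1: move forward 1, now at (x=11, y=1)
  F5: move forward 4/5 (blocked), now at (x=11, y=5)
  F5: move forward 0/5 (blocked), now at (x=11, y=5)
  F5: move forward 0/5 (blocked), now at (x=11, y=5)
  L: turn left, now facing East
  F3: move forward 0/3 (blocked), now at (x=11, y=5)
Final: (x=11, y=5), facing East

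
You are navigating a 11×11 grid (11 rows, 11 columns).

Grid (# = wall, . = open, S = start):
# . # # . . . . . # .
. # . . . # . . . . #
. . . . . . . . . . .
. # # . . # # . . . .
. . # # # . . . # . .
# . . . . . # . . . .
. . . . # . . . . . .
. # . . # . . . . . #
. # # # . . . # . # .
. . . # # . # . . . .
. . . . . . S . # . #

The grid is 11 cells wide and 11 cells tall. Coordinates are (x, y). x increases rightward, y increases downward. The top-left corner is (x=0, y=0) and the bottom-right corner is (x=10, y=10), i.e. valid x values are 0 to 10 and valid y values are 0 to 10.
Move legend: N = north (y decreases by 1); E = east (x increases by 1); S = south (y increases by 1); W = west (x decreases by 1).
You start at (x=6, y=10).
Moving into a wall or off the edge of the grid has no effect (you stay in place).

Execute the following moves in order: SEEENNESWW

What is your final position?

Start: (x=6, y=10)
  S (south): blocked, stay at (x=6, y=10)
  E (east): (x=6, y=10) -> (x=7, y=10)
  E (east): blocked, stay at (x=7, y=10)
  E (east): blocked, stay at (x=7, y=10)
  N (north): (x=7, y=10) -> (x=7, y=9)
  N (north): blocked, stay at (x=7, y=9)
  E (east): (x=7, y=9) -> (x=8, y=9)
  S (south): blocked, stay at (x=8, y=9)
  W (west): (x=8, y=9) -> (x=7, y=9)
  W (west): blocked, stay at (x=7, y=9)
Final: (x=7, y=9)

Answer: Final position: (x=7, y=9)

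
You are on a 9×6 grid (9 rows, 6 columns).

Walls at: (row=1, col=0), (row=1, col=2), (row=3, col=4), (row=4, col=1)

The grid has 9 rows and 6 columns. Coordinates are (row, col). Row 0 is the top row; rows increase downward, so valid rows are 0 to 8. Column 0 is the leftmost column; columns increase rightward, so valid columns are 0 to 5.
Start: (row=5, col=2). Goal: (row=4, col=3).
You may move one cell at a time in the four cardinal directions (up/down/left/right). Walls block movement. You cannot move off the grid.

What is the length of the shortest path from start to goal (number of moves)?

Answer: Shortest path length: 2

Derivation:
BFS from (row=5, col=2) until reaching (row=4, col=3):
  Distance 0: (row=5, col=2)
  Distance 1: (row=4, col=2), (row=5, col=1), (row=5, col=3), (row=6, col=2)
  Distance 2: (row=3, col=2), (row=4, col=3), (row=5, col=0), (row=5, col=4), (row=6, col=1), (row=6, col=3), (row=7, col=2)  <- goal reached here
One shortest path (2 moves): (row=5, col=2) -> (row=5, col=3) -> (row=4, col=3)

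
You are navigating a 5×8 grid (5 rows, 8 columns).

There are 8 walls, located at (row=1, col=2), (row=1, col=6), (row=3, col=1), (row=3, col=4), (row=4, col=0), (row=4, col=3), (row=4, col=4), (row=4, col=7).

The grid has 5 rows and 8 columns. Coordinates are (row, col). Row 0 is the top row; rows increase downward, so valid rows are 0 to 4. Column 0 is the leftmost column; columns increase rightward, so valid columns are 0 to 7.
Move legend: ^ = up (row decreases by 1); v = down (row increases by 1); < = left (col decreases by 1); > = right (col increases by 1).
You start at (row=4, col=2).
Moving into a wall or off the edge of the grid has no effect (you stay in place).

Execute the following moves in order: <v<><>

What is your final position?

Answer: Final position: (row=4, col=2)

Derivation:
Start: (row=4, col=2)
  < (left): (row=4, col=2) -> (row=4, col=1)
  v (down): blocked, stay at (row=4, col=1)
  < (left): blocked, stay at (row=4, col=1)
  > (right): (row=4, col=1) -> (row=4, col=2)
  < (left): (row=4, col=2) -> (row=4, col=1)
  > (right): (row=4, col=1) -> (row=4, col=2)
Final: (row=4, col=2)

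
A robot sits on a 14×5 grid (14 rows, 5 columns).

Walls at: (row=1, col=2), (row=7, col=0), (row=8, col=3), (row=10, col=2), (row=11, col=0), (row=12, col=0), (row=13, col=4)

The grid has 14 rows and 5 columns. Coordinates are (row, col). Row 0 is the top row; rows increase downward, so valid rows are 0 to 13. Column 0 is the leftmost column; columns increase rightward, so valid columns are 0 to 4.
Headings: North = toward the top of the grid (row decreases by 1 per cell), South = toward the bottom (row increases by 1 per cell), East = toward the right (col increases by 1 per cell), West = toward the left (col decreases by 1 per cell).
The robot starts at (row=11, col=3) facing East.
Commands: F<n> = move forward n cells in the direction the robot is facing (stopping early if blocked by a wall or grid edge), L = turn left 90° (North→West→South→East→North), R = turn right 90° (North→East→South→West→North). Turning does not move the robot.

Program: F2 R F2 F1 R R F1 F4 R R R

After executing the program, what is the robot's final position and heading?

Answer: Final position: (row=7, col=4), facing West

Derivation:
Start: (row=11, col=3), facing East
  F2: move forward 1/2 (blocked), now at (row=11, col=4)
  R: turn right, now facing South
  F2: move forward 1/2 (blocked), now at (row=12, col=4)
  F1: move forward 0/1 (blocked), now at (row=12, col=4)
  R: turn right, now facing West
  R: turn right, now facing North
  F1: move forward 1, now at (row=11, col=4)
  F4: move forward 4, now at (row=7, col=4)
  R: turn right, now facing East
  R: turn right, now facing South
  R: turn right, now facing West
Final: (row=7, col=4), facing West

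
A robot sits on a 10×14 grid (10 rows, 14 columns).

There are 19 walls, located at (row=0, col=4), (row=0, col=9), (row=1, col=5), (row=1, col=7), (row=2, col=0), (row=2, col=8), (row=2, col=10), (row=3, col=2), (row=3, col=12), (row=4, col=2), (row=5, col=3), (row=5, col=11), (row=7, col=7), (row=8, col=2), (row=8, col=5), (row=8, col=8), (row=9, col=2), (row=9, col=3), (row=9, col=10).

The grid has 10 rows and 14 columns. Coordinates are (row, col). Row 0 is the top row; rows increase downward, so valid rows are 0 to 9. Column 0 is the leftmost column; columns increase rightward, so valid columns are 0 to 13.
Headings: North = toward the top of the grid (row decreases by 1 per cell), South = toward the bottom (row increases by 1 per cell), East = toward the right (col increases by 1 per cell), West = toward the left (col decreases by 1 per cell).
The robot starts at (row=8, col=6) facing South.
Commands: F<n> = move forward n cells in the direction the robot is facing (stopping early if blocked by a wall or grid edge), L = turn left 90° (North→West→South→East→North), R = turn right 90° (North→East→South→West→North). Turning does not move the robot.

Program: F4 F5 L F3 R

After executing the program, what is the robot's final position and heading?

Start: (row=8, col=6), facing South
  F4: move forward 1/4 (blocked), now at (row=9, col=6)
  F5: move forward 0/5 (blocked), now at (row=9, col=6)
  L: turn left, now facing East
  F3: move forward 3, now at (row=9, col=9)
  R: turn right, now facing South
Final: (row=9, col=9), facing South

Answer: Final position: (row=9, col=9), facing South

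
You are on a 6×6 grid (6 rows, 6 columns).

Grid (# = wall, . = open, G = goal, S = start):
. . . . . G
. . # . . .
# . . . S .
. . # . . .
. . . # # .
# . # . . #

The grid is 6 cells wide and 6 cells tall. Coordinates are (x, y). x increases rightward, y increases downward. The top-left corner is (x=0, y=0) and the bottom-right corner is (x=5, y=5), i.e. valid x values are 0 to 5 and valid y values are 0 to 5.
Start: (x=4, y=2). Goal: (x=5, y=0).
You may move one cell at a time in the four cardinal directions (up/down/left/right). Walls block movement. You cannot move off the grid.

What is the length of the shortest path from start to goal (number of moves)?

BFS from (x=4, y=2) until reaching (x=5, y=0):
  Distance 0: (x=4, y=2)
  Distance 1: (x=4, y=1), (x=3, y=2), (x=5, y=2), (x=4, y=3)
  Distance 2: (x=4, y=0), (x=3, y=1), (x=5, y=1), (x=2, y=2), (x=3, y=3), (x=5, y=3)
  Distance 3: (x=3, y=0), (x=5, y=0), (x=1, y=2), (x=5, y=4)  <- goal reached here
One shortest path (3 moves): (x=4, y=2) -> (x=5, y=2) -> (x=5, y=1) -> (x=5, y=0)

Answer: Shortest path length: 3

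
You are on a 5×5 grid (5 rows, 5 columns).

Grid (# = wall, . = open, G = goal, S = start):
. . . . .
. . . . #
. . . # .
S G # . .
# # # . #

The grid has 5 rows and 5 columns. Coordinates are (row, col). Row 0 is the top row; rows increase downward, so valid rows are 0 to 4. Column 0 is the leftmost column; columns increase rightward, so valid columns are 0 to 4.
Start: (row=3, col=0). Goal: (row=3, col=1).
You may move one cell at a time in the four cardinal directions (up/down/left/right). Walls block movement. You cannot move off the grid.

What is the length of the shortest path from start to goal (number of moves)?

Answer: Shortest path length: 1

Derivation:
BFS from (row=3, col=0) until reaching (row=3, col=1):
  Distance 0: (row=3, col=0)
  Distance 1: (row=2, col=0), (row=3, col=1)  <- goal reached here
One shortest path (1 moves): (row=3, col=0) -> (row=3, col=1)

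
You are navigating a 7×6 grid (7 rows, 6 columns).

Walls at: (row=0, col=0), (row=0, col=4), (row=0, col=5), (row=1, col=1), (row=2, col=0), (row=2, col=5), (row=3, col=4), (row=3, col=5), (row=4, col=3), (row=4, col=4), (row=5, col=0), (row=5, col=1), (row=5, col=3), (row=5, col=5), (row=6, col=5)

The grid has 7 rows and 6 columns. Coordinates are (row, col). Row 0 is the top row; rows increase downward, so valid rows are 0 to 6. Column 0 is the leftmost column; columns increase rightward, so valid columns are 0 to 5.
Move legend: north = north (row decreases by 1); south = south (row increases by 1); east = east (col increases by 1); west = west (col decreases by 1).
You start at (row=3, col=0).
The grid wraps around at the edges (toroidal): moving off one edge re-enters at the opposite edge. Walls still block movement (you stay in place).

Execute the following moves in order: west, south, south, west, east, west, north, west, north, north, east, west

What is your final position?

Answer: Final position: (row=4, col=5)

Derivation:
Start: (row=3, col=0)
  west (west): blocked, stay at (row=3, col=0)
  south (south): (row=3, col=0) -> (row=4, col=0)
  south (south): blocked, stay at (row=4, col=0)
  west (west): (row=4, col=0) -> (row=4, col=5)
  east (east): (row=4, col=5) -> (row=4, col=0)
  west (west): (row=4, col=0) -> (row=4, col=5)
  north (north): blocked, stay at (row=4, col=5)
  west (west): blocked, stay at (row=4, col=5)
  north (north): blocked, stay at (row=4, col=5)
  north (north): blocked, stay at (row=4, col=5)
  east (east): (row=4, col=5) -> (row=4, col=0)
  west (west): (row=4, col=0) -> (row=4, col=5)
Final: (row=4, col=5)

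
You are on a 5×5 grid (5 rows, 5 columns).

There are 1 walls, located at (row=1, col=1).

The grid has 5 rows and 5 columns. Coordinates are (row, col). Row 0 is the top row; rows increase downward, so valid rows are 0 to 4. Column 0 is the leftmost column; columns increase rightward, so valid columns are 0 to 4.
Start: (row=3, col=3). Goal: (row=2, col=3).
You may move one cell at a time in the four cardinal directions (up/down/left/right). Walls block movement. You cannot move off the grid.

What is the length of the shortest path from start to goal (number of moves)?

Answer: Shortest path length: 1

Derivation:
BFS from (row=3, col=3) until reaching (row=2, col=3):
  Distance 0: (row=3, col=3)
  Distance 1: (row=2, col=3), (row=3, col=2), (row=3, col=4), (row=4, col=3)  <- goal reached here
One shortest path (1 moves): (row=3, col=3) -> (row=2, col=3)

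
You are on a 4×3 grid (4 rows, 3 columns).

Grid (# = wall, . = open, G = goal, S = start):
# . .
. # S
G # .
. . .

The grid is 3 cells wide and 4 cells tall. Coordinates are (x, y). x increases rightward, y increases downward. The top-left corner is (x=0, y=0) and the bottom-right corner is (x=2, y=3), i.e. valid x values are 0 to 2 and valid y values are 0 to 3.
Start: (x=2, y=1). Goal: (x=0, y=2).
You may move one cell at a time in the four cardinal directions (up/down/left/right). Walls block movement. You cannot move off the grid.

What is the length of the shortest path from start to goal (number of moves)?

Answer: Shortest path length: 5

Derivation:
BFS from (x=2, y=1) until reaching (x=0, y=2):
  Distance 0: (x=2, y=1)
  Distance 1: (x=2, y=0), (x=2, y=2)
  Distance 2: (x=1, y=0), (x=2, y=3)
  Distance 3: (x=1, y=3)
  Distance 4: (x=0, y=3)
  Distance 5: (x=0, y=2)  <- goal reached here
One shortest path (5 moves): (x=2, y=1) -> (x=2, y=2) -> (x=2, y=3) -> (x=1, y=3) -> (x=0, y=3) -> (x=0, y=2)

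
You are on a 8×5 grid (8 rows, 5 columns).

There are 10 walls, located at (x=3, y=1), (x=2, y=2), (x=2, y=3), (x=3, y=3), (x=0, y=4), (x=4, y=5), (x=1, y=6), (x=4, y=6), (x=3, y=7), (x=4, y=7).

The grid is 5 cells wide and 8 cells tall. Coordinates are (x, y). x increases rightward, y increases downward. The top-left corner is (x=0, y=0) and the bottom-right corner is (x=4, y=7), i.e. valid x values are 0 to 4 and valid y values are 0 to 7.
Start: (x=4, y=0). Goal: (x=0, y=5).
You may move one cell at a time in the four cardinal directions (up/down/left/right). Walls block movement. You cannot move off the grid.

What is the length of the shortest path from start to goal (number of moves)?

Answer: Shortest path length: 9

Derivation:
BFS from (x=4, y=0) until reaching (x=0, y=5):
  Distance 0: (x=4, y=0)
  Distance 1: (x=3, y=0), (x=4, y=1)
  Distance 2: (x=2, y=0), (x=4, y=2)
  Distance 3: (x=1, y=0), (x=2, y=1), (x=3, y=2), (x=4, y=3)
  Distance 4: (x=0, y=0), (x=1, y=1), (x=4, y=4)
  Distance 5: (x=0, y=1), (x=1, y=2), (x=3, y=4)
  Distance 6: (x=0, y=2), (x=1, y=3), (x=2, y=4), (x=3, y=5)
  Distance 7: (x=0, y=3), (x=1, y=4), (x=2, y=5), (x=3, y=6)
  Distance 8: (x=1, y=5), (x=2, y=6)
  Distance 9: (x=0, y=5), (x=2, y=7)  <- goal reached here
One shortest path (9 moves): (x=4, y=0) -> (x=3, y=0) -> (x=2, y=0) -> (x=1, y=0) -> (x=1, y=1) -> (x=1, y=2) -> (x=1, y=3) -> (x=1, y=4) -> (x=1, y=5) -> (x=0, y=5)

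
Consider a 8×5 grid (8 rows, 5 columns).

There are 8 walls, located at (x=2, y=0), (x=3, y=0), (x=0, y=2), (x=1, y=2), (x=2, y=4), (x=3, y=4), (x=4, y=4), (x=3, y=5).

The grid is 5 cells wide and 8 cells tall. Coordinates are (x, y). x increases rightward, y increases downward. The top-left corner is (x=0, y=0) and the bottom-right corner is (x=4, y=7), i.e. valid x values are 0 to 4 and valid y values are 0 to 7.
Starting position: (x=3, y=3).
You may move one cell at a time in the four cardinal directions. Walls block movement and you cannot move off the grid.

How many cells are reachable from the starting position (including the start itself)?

BFS flood-fill from (x=3, y=3):
  Distance 0: (x=3, y=3)
  Distance 1: (x=3, y=2), (x=2, y=3), (x=4, y=3)
  Distance 2: (x=3, y=1), (x=2, y=2), (x=4, y=2), (x=1, y=3)
  Distance 3: (x=2, y=1), (x=4, y=1), (x=0, y=3), (x=1, y=4)
  Distance 4: (x=4, y=0), (x=1, y=1), (x=0, y=4), (x=1, y=5)
  Distance 5: (x=1, y=0), (x=0, y=1), (x=0, y=5), (x=2, y=5), (x=1, y=6)
  Distance 6: (x=0, y=0), (x=0, y=6), (x=2, y=6), (x=1, y=7)
  Distance 7: (x=3, y=6), (x=0, y=7), (x=2, y=7)
  Distance 8: (x=4, y=6), (x=3, y=7)
  Distance 9: (x=4, y=5), (x=4, y=7)
Total reachable: 32 (grid has 32 open cells total)

Answer: Reachable cells: 32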